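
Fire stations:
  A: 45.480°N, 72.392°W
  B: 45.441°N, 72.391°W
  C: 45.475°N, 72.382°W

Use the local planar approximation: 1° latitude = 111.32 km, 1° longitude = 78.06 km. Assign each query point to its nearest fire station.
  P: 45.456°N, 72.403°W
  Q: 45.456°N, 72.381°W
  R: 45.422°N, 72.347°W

P→B; Q→B; R→B

P at 45.456°N, 72.403°W:
  A: 2.806274 km
  B: 1.914596 km
  C: 2.675955 km
  → nearest: B (1.914596 km)
Q at 45.456°N, 72.381°W:
  A: 2.806274 km
  B: 1.843249 km
  C: 2.116520 km
  → nearest: B (1.843249 km)
R at 45.422°N, 72.347°W:
  A: 7.350254 km
  B: 4.033648 km
  C: 6.501838 km
  → nearest: B (4.033648 km)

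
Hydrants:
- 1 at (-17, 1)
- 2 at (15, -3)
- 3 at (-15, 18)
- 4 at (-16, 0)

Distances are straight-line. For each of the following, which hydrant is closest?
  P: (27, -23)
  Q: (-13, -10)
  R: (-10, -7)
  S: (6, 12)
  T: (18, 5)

P→2; Q→4; R→4; S→2; T→2

P at (27, -23):
  1: 50.120
  2: 23.324
  3: 58.694
  4: 48.765
  → nearest: 2 (23.324)
Q at (-13, -10):
  1: 11.705
  2: 28.862
  3: 28.071
  4: 10.440
  → nearest: 4 (10.440)
R at (-10, -7):
  1: 10.630
  2: 25.318
  3: 25.495
  4: 9.220
  → nearest: 4 (9.220)
S at (6, 12):
  1: 25.495
  2: 17.493
  3: 21.840
  4: 25.060
  → nearest: 2 (17.493)
T at (18, 5):
  1: 35.228
  2: 8.544
  3: 35.468
  4: 34.366
  → nearest: 2 (8.544)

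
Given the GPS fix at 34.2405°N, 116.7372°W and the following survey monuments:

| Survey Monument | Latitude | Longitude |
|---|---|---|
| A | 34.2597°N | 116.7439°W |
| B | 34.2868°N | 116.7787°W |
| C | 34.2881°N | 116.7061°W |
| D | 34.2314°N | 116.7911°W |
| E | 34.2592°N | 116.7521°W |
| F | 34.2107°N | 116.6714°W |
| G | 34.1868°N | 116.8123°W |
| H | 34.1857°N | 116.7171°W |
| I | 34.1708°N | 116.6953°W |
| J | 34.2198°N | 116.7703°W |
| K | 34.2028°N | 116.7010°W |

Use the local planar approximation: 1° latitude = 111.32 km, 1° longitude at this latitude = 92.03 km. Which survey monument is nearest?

A

Distances from 34.2405°N, 116.7372°W:
A: √((0.0192·111.32)² + (-0.0067·92.03)²) = √(4.568239 + 0.380197) = 2.2245 km
B: √((0.0463·111.32)² + (-0.0415·92.03)²) = √(26.564912 + 14.586632) = 6.4149 km
C: √((0.0476·111.32)² + (0.0311·92.03)²) = √(28.077621 + 8.191805) = 6.0224 km
D: √((-0.0091·111.32)² + (-0.0539·92.03)²) = √(1.026193 + 24.605737) = 5.0628 km
E: √((0.0187·111.32)² + (-0.0149·92.03)²) = √(4.333408 + 1.880318) = 2.4927 km
F: √((-0.0298·111.32)² + (0.0658·92.03)²) = √(11.004718 + 36.669976) = 6.9047 km
G: √((-0.0537·111.32)² + (-0.0751·92.03)²) = √(35.735097 + 47.768183) = 9.1380 km
H: √((-0.0548·111.32)² + (0.0201·92.03)²) = √(37.214099 + 3.421771) = 6.3746 km
I: √((-0.0697·111.32)² + (0.0419·92.03)²) = √(60.202143 + 14.869176) = 8.6644 km
J: √((-0.0207·111.32)² + (-0.0331·92.03)²) = √(5.309909 + 9.279292) = 3.8196 km
K: √((-0.0377·111.32)² + (0.0362·92.03)²) = √(17.612828 + 11.098799) = 5.3583 km
Minimum: A at 2.2245 km.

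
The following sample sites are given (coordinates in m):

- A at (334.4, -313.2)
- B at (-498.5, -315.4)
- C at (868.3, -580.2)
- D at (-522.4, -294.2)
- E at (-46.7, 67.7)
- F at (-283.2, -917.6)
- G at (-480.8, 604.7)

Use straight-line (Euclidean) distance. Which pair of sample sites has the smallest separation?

B and D

Pairwise distances:
A–B: 832.9 m
A–C: 596.9 m
A–D: 857.0 m
A–E: 538.8 m
A–F: 864.1 m
A–G: 1227.6 m
B–C: 1392.2 m
B–D: 31.9 m
B–E: 592.4 m
B–F: 639.5 m
B–G: 920.3 m
C–D: 1419.8 m
C–E: 1121.2 m
C–F: 1199.9 m
C–G: 1795.6 m
D–E: 597.7 m
D–F: 667.7 m
D–G: 899.9 m
E–F: 1013.3 m
E–G: 690.5 m
F–G: 1535.1 m
Closest pair: B–D at 31.9 m.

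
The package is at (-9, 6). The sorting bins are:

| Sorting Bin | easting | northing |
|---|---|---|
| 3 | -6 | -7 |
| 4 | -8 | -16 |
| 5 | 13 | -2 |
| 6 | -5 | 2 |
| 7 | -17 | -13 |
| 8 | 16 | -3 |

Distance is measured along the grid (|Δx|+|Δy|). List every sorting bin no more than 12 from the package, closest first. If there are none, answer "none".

Distances from (-9, 6):
3: 16
4: 23
5: 30
6: 8
7: 27
8: 34
Threshold 12: 6 (8) is within range.

6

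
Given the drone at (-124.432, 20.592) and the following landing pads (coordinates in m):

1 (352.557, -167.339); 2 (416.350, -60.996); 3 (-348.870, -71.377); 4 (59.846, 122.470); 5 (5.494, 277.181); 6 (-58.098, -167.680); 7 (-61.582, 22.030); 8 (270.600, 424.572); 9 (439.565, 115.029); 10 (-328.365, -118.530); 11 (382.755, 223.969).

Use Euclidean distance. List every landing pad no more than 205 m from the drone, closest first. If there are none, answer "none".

Distances from (-124.432, 20.592):
1: 512.676 m
2: 546.902 m
3: 242.550 m
4: 210.565 m
5: 287.609 m
6: 199.616 m
7: 62.866 m
8: 565.022 m
9: 571.849 m
10: 246.868 m
11: 546.444 m
Threshold 205 m: 7 (62.866 m), 6 (199.616 m) are within range.

7, 6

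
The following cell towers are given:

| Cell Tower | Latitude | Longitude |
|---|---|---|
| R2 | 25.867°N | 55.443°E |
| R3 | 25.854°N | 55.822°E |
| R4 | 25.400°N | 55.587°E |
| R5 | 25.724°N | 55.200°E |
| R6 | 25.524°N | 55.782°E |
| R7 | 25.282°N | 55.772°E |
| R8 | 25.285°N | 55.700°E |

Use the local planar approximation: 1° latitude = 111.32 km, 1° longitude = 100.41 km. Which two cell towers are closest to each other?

Pairwise distances:
R7–R8: 7.237 km
R4–R8: 17.106 km
R4–R7: 22.751 km
R4–R6: 23.957 km
R6–R7: 26.958 km
R6–R8: 27.850 km
R2–R5: 29.133 km
R3–R6: 36.955 km
R2–R3: 38.083 km
R2–R6: 51.152 km
R4–R5: 53.018 km
R2–R4: 53.960 km
R3–R4: 55.776 km
R5–R6: 62.536 km
R3–R7: 63.873 km
R3–R5: 64.110 km
R3–R8: 64.515 km
R2–R8: 69.738 km
R5–R8: 70.063 km
R2–R7: 73.022 km
R5–R7: 75.629 km
Closest pair: R7–R8 at 7.237 km.

R7 and R8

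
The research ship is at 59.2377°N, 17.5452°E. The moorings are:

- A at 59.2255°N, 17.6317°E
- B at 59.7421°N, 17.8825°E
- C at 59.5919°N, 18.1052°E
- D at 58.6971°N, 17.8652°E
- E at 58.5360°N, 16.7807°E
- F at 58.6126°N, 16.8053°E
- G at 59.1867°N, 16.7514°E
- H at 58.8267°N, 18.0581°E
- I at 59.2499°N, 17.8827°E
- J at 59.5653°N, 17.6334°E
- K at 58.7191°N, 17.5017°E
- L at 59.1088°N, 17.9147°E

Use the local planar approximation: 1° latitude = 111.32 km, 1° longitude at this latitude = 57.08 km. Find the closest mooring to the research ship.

A

Distances from 59.2377°N, 17.5452°E:
A: √((-0.0122·111.32)² + (0.0865·57.08)²) = √(1.844446 + 24.378116) = 5.1208 km
B: √((0.5044·111.32)² + (0.3373·57.08)²) = √(3152.800938 + 370.681244) = 59.3589 km
C: √((0.3542·111.32)² + (0.5600·57.08)²) = √(1554.688940 + 1021.748439) = 50.7586 km
D: √((-0.5406·111.32)² + (0.3200·57.08)²) = √(3621.583293 + 333.632143) = 62.8905 km
E: √((-0.7017·111.32)² + (-0.7645·57.08)²) = √(6101.678888 + 1904.245370) = 89.4758 km
F: √((-0.6251·111.32)² + (-0.7399·57.08)²) = √(4842.229767 + 1783.667847) = 81.3996 km
G: √((-0.0510·111.32)² + (-0.7938·57.08)²) = √(32.231962 + 2053.005524) = 45.6644 km
H: √((-0.4110·111.32)² + (0.5129·57.08)²) = √(2093.293086 + 857.103615) = 54.3176 km
I: √((0.0122·111.32)² + (0.3375·57.08)²) = √(1.844446 + 371.120960) = 19.3123 km
J: √((0.3276·111.32)² + (0.0882·57.08)²) = √(1329.946533 + 25.345747) = 36.8143 km
K: √((-0.5186·111.32)² + (-0.0435·57.08)²) = √(3332.816634 + 6.165190) = 57.7839 km
L: √((-0.1289·111.32)² + (0.3695·57.08)²) = √(205.898048 + 444.832812) = 25.5094 km
Minimum: A at 5.1208 km.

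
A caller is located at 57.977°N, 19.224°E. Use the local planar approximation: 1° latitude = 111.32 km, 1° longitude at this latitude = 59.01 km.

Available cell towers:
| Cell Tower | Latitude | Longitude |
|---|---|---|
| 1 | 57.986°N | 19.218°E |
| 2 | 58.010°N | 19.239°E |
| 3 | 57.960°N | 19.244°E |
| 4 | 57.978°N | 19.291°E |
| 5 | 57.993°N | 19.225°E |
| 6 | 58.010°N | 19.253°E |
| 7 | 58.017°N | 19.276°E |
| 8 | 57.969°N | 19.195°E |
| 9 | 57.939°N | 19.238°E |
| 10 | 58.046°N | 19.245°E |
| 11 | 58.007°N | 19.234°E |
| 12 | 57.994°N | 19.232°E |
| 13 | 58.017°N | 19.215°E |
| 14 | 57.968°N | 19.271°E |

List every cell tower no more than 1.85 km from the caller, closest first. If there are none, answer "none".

1, 5

Distances from 57.977°N, 19.224°E:
1: 1.063 km
2: 3.779 km
3: 2.230 km
4: 3.955 km
5: 1.782 km
6: 4.053 km
7: 5.408 km
8: 1.929 km
9: 4.310 km
10: 7.780 km
11: 3.391 km
12: 1.950 km
13: 4.484 km
14: 2.949 km
Threshold 1.85 km: 1 (1.063 km), 5 (1.782 km) are within range.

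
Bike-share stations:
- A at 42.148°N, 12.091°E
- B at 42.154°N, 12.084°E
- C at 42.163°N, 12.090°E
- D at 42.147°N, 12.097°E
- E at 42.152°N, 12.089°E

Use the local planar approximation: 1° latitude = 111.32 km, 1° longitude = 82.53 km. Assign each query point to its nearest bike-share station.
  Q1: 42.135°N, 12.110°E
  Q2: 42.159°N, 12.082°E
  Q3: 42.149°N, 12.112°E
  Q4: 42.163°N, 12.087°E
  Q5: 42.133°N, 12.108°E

Q1 at 42.135°N, 12.110°E:
  A: √((0.013·111.32)² + (-0.019·82.53)²) = √(2.09427 + 2.45884) = 2.134 km
  B: √((0.019·111.32)² + (-0.026·82.53)²) = √(4.47356 + 4.60437) = 3.013 km
  C: √((0.028·111.32)² + (-0.020·82.53)²) = √(9.71544 + 2.72448) = 3.527 km
  D: √((0.012·111.32)² + (-0.013·82.53)²) = √(1.78447 + 1.15109) = 1.713 km
  E: √((0.017·111.32)² + (-0.021·82.53)²) = √(3.58133 + 3.00374) = 2.566 km
  → nearest: D (1.713 km)
Q2 at 42.159°N, 12.082°E:
  A: √((-0.011·111.32)² + (0.009·82.53)²) = √(1.49945 + 0.55171) = 1.432 km
  B: √((-0.005·111.32)² + (0.002·82.53)²) = √(0.30980 + 0.02724) = 0.581 km
  C: √((0.004·111.32)² + (0.008·82.53)²) = √(0.19827 + 0.43592) = 0.796 km
  D: √((-0.012·111.32)² + (0.015·82.53)²) = √(1.78447 + 1.53252) = 1.821 km
  E: √((-0.007·111.32)² + (0.007·82.53)²) = √(0.60721 + 0.33375) = 0.970 km
  → nearest: B (0.581 km)
Q3 at 42.149°N, 12.112°E:
  A: √((-0.001·111.32)² + (-0.021·82.53)²) = √(0.01239 + 3.00374) = 1.737 km
  B: √((0.005·111.32)² + (-0.028·82.53)²) = √(0.30980 + 5.33998) = 2.377 km
  C: √((0.014·111.32)² + (-0.022·82.53)²) = √(2.42886 + 3.29662) = 2.393 km
  D: √((-0.002·111.32)² + (-0.015·82.53)²) = √(0.04957 + 1.53252) = 1.258 km
  E: √((0.003·111.32)² + (-0.023·82.53)²) = √(0.11153 + 3.60313) = 1.927 km
  → nearest: D (1.258 km)
Q4 at 42.163°N, 12.087°E:
  A: √((-0.015·111.32)² + (0.004·82.53)²) = √(2.78823 + 0.10898) = 1.702 km
  B: √((-0.009·111.32)² + (-0.003·82.53)²) = √(1.00376 + 0.06130) = 1.032 km
  C: √((0.000·111.32)² + (0.003·82.53)²) = √(0.00000 + 0.06130) = 0.248 km
  D: √((-0.016·111.32)² + (0.010·82.53)²) = √(3.17239 + 0.68112) = 1.963 km
  E: √((-0.011·111.32)² + (0.002·82.53)²) = √(1.49945 + 0.02724) = 1.236 km
  → nearest: C (0.248 km)
Q5 at 42.133°N, 12.108°E:
  A: √((0.015·111.32)² + (-0.017·82.53)²) = √(2.78823 + 1.96844) = 2.181 km
  B: √((0.021·111.32)² + (-0.024·82.53)²) = √(5.46493 + 3.92325) = 3.064 km
  C: √((0.030·111.32)² + (-0.018·82.53)²) = √(11.15293 + 2.20683) = 3.655 km
  D: √((0.014·111.32)² + (-0.011·82.53)²) = √(2.42886 + 0.82416) = 1.804 km
  E: √((0.019·111.32)² + (-0.019·82.53)²) = √(4.47356 + 2.45884) = 2.633 km
  → nearest: D (1.804 km)

Q1→D; Q2→B; Q3→D; Q4→C; Q5→D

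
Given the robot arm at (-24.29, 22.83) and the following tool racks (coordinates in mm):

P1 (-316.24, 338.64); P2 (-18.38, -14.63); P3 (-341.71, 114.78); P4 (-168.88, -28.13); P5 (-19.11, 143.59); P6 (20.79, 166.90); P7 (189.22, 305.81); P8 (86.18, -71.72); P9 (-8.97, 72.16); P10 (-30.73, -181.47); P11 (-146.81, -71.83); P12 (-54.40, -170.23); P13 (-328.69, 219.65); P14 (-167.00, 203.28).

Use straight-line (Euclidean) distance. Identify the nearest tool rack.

Distances from (-24.29, 22.83):
P1: 430.08 mm
P2: 37.92 mm
P3: 330.47 mm
P4: 153.31 mm
P5: 120.87 mm
P6: 150.96 mm
P7: 354.49 mm
P8: 145.41 mm
P9: 51.65 mm
P10: 204.40 mm
P11: 154.83 mm
P12: 195.39 mm
P13: 362.49 mm
P14: 230.06 mm
Minimum: P2 at 37.92 mm.

P2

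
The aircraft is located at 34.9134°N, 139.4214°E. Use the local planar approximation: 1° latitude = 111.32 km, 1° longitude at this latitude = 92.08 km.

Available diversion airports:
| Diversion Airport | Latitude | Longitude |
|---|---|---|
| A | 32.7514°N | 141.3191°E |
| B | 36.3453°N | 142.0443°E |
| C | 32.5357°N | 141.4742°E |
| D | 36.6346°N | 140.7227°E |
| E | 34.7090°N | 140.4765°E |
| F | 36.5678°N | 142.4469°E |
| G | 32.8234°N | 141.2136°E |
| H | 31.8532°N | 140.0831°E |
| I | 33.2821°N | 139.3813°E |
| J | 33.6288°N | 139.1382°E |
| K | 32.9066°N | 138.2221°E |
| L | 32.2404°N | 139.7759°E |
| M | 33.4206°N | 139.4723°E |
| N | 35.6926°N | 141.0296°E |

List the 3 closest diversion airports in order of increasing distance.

E, J, M

Distances from 34.9134°N, 139.4214°E:
A: √((-2.1620·111.32)² + (1.8977·92.08)²) = √(57923.897260 + 30534.143088) = 297.4190 km
B: √((1.4319·111.32)² + (2.6229·92.08)²) = √(25408.075631 + 58330.283533) = 289.3758 km
C: √((-2.3777·111.32)² + (2.0528·92.08)²) = √(70058.447790 + 35729.249948) = 325.2502 km
D: √((1.7212·111.32)² + (1.3013·92.08)²) = √(36712.086685 + 14357.720040) = 225.9863 km
E: √((-0.2044·111.32)² + (1.0551·92.08)²) = √(517.735779 + 9438.823547) = 99.7826 km
F: √((1.6544·111.32)² + (3.0255·92.08)²) = √(33917.781504 + 77611.296031) = 333.9597 km
G: √((-2.0900·111.32)² + (1.7922·92.08)²) = √(54130.117217 + 27233.506744) = 285.2431 km
H: √((-3.0602·111.32)² + (0.6617·92.08)²) = √(116050.233055 + 3712.383985) = 346.0674 km
I: √((-1.6313·111.32)² + (-0.0401·92.08)²) = √(32977.221985 + 13.633877) = 181.6339 km
J: √((-1.2846·111.32)² + (-0.2832·92.08)²) = √(20449.478195 + 680.012850) = 145.3599 km
K: √((-2.0068·111.32)² + (-1.1993·92.08)²) = √(49906.208886 + 12195.125910) = 249.2014 km
L: √((-2.6730·111.32)² + (0.3545·92.08)²) = √(88540.977606 + 1065.523666) = 299.3435 km
M: √((-1.4928·111.32)² + (0.0509·92.08)²) = √(27615.292533 + 21.966769) = 166.2446 km
N: √((0.7792·111.32)² + (1.6082·92.08)²) = √(7523.921973 + 21928.591474) = 171.6173 km
Sorted: E (99.7826 km) < J (145.3599 km) < M (166.2446 km) < N (171.6173 km) < I (181.6339 km) < …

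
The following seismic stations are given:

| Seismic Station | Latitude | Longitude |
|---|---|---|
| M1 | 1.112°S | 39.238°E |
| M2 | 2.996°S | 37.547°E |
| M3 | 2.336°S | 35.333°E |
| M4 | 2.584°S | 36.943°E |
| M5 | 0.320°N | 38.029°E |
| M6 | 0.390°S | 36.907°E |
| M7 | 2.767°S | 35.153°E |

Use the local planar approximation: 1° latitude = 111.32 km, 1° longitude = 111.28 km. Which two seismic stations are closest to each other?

M3 and M7

Pairwise distances:
M1–M2: 281.771 km
M1–M3: 455.410 km
M1–M4: 303.437 km
M1–M5: 208.595 km
M1–M6: 271.560 km
M1–M7: 490.494 km
M2–M3: 257.096 km
M2–M4: 81.370 km
M2–M5: 373.014 km
M2–M6: 298.714 km
M2–M7: 267.621 km
M3–M4: 181.275 km
M3–M5: 421.218 km
M3–M6: 278.581 km
M3–M7: 51.992 km
M4–M5: 345.124 km
M4–M6: 244.269 km
M4–M7: 200.230 km
M5–M6: 147.770 km
M5–M7: 469.594 km
M6–M7: 328.808 km
Closest pair: M3–M7 at 51.992 km.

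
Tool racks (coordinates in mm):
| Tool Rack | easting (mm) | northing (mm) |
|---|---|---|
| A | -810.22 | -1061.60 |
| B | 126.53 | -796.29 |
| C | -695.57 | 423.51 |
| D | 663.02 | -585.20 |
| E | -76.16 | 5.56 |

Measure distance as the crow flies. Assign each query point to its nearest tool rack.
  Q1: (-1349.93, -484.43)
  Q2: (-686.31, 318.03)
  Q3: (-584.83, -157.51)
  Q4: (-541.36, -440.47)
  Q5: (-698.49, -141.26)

Q1 at (-1349.93, -484.43):
  A: √((539.71)² + (-577.17)²) = √(291286.8841 + 333125.2089) = 790.20 mm
  B: √((1476.46)² + (-311.86)²) = √(2179934.1316 + 97256.6596) = 1509.04 mm
  C: √((654.36)² + (907.94)²) = √(428187.0096 + 824355.0436) = 1119.17 mm
  D: √((2012.95)² + (-100.77)²) = √(4051967.7025 + 10154.5929) = 2015.47 mm
  E: √((1273.77)² + (489.99)²) = √(1622490.0129 + 240090.2001) = 1364.76 mm
  → nearest: A (790.20 mm)
Q2 at (-686.31, 318.03):
  A: √((-123.91)² + (-1379.63)²) = √(15353.6881 + 1903378.9369) = 1385.18 mm
  B: √((812.84)² + (-1114.32)²) = √(660708.8656 + 1241709.0624) = 1379.28 mm
  C: √((-9.26)² + (105.48)²) = √(85.7476 + 11126.0304) = 105.89 mm
  D: √((1349.33)² + (-903.23)²) = √(1820691.4489 + 815824.4329) = 1623.74 mm
  E: √((610.15)² + (-312.47)²) = √(372283.0225 + 97637.5009) = 685.51 mm
  → nearest: C (105.89 mm)
Q3 at (-584.83, -157.51):
  A: √((-225.39)² + (-904.09)²) = √(50800.6521 + 817378.7281) = 931.76 mm
  B: √((711.36)² + (-638.78)²) = √(506033.0496 + 408039.8884) = 956.07 mm
  C: √((-110.74)² + (581.02)²) = √(12263.3476 + 337584.2404) = 591.48 mm
  D: √((1247.85)² + (-427.69)²) = √(1557129.6225 + 182918.7361) = 1319.11 mm
  E: √((508.67)² + (163.07)²) = √(258745.1689 + 26591.8249) = 534.17 mm
  → nearest: E (534.17 mm)
Q4 at (-541.36, -440.47):
  A: √((-268.86)² + (-621.13)²) = √(72285.6996 + 385802.4769) = 676.82 mm
  B: √((667.89)² + (-355.82)²) = √(446077.0521 + 126607.8724) = 756.76 mm
  C: √((-154.21)² + (863.98)²) = √(23780.7241 + 746461.4404) = 877.63 mm
  D: √((1204.38)² + (-144.73)²) = √(1450531.1844 + 20946.7729) = 1213.04 mm
  E: √((465.20)² + (446.03)²) = √(216411.0400 + 198942.7609) = 644.48 mm
  → nearest: E (644.48 mm)
Q5 at (-698.49, -141.26):
  A: √((-111.73)² + (-920.34)²) = √(12483.5929 + 847025.7156) = 927.10 mm
  B: √((825.02)² + (-655.03)²) = √(680658.0004 + 429064.3009) = 1053.43 mm
  C: √((2.92)² + (564.77)²) = √(8.5264 + 318965.1529) = 564.78 mm
  D: √((1361.51)² + (-443.94)²) = √(1853709.4801 + 197082.7236) = 1432.06 mm
  E: √((622.33)² + (146.82)²) = √(387294.6289 + 21556.1124) = 639.41 mm
  → nearest: C (564.78 mm)

Q1→A; Q2→C; Q3→E; Q4→E; Q5→C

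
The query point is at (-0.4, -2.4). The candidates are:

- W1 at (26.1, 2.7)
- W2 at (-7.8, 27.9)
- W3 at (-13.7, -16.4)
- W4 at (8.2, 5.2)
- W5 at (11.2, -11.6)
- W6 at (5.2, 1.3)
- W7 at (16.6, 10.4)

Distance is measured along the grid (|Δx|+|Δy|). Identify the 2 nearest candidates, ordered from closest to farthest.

W6, W4

Distances from (-0.4, -2.4):
W1: |26.5| + |5.1| = 26.5 + 5.1 = 31.6
W2: |-7.4| + |30.3| = 7.4 + 30.3 = 37.7
W3: |-13.3| + |-14.0| = 13.3 + 14.0 = 27.3
W4: |8.6| + |7.6| = 8.6 + 7.6 = 16.2
W5: |11.6| + |-9.2| = 11.6 + 9.2 = 20.8
W6: |5.6| + |3.7| = 5.6 + 3.7 = 9.3
W7: |17.0| + |12.8| = 17.0 + 12.8 = 29.8
Sorted: W6 (9.3) < W4 (16.2) < W5 (20.8) < W3 (27.3) < …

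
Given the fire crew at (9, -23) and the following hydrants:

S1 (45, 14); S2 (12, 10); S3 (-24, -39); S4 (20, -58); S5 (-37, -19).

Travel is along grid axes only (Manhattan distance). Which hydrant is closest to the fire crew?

S2

Distances from (9, -23):
S1: 73
S2: 36
S3: 49
S4: 46
S5: 50
Minimum: S2 at 36.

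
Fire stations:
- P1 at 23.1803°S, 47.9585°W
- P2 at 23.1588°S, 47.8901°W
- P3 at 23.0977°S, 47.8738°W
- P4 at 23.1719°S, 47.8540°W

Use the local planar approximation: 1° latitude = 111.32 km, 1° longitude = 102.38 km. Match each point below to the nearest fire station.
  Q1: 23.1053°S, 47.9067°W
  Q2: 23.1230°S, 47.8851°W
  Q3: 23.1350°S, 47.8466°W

Q1→P3; Q2→P3; Q3→P4

Q1 at 23.1053°S, 47.9067°W:
  P1: 9.8909 km
  P2: 6.1934 km
  P3: 3.4729 km
  P4: 9.1693 km
  → nearest: P3 (3.4729 km)
Q2 at 23.1230°S, 47.8851°W:
  P1: 9.8569 km
  P2: 4.0180 km
  P3: 3.0447 km
  P4: 6.3064 km
  → nearest: P3 (3.0447 km)
Q3 at 23.1350°S, 47.8466°W:
  P1: 12.5171 km
  P2: 5.1820 km
  P3: 4.9996 km
  P4: 4.1770 km
  → nearest: P4 (4.1770 km)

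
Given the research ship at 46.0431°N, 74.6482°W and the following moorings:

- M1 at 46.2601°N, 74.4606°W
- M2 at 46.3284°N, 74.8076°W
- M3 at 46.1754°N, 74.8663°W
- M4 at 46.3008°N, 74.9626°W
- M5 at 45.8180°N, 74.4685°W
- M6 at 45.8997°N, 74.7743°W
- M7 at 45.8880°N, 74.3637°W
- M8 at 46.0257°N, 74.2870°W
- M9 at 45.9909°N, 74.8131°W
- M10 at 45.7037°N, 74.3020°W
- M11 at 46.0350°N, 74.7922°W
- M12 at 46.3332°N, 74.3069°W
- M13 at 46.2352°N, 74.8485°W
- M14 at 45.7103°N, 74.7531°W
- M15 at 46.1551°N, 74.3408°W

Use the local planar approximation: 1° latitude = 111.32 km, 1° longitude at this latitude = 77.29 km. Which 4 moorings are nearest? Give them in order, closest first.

M11, M9, M6, M3

Distances from 46.0431°N, 74.6482°W:
M1: √((0.2170·111.32)² + (0.1876·77.29)²) = √(583.533593 + 210.238516) = 28.1740 km
M2: √((0.2853·111.32)² + (-0.1594·77.29)²) = √(1008.671938 + 151.783041) = 34.0655 km
M3: √((0.1323·111.32)² + (-0.2181·77.29)²) = √(216.903262 + 284.156730) = 22.3844 km
M4: √((0.2577·111.32)² + (-0.3144·77.29)²) = √(822.953378 + 590.488834) = 37.5958 km
M5: √((-0.2251·111.32)² + (0.1797·77.29)²) = √(627.909979 + 192.904682) = 28.6499 km
M6: √((-0.1434·111.32)² + (-0.1261·77.29)²) = √(254.826564 + 94.989759) = 18.7034 km
M7: √((-0.1551·111.32)² + (0.2845·77.29)²) = √(298.105501 + 483.516341) = 27.9575 km
M8: √((-0.0174·111.32)² + (0.3612·77.29)²) = √(3.751845 + 779.367152) = 27.9843 km
M9: √((-0.0522·111.32)² + (-0.1649·77.29)²) = √(33.766605 + 162.438109) = 14.0073 km
M10: √((-0.3394·111.32)² + (0.3462·77.29)²) = √(1427.480129 + 715.979754) = 46.2975 km
M11: √((-0.0081·111.32)² + (-0.1440·77.29)²) = √(0.813048 + 123.871558) = 11.1662 km
M12: √((0.2901·111.32)² + (0.3413·77.29)²) = √(1042.898044 + 695.855703) = 41.6984 km
M13: √((0.1921·111.32)² + (-0.2003·77.29)²) = √(457.299920 + 239.667151) = 26.4001 km
M14: √((-0.3328·111.32)² + (-0.1049·77.29)²) = √(1372.502141 + 65.735140) = 37.9241 km
M15: √((0.1120·111.32)² + (0.3074·77.29)²) = √(155.447034 + 564.487515) = 26.8316 km
Sorted: M11 (11.1662 km) < M9 (14.0073 km) < M6 (18.7034 km) < M3 (22.3844 km) < M13 (26.4001 km) < M15 (26.8316 km) < …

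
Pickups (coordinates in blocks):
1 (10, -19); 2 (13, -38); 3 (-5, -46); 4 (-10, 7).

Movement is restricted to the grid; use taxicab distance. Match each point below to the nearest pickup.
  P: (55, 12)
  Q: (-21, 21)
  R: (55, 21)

P→4; Q→4; R→4

P at (55, 12):
  1: 76 blocks
  2: 92 blocks
  3: 118 blocks
  4: 70 blocks
  → nearest: 4 (70 blocks)
Q at (-21, 21):
  1: 71 blocks
  2: 93 blocks
  3: 83 blocks
  4: 25 blocks
  → nearest: 4 (25 blocks)
R at (55, 21):
  1: 85 blocks
  2: 101 blocks
  3: 127 blocks
  4: 79 blocks
  → nearest: 4 (79 blocks)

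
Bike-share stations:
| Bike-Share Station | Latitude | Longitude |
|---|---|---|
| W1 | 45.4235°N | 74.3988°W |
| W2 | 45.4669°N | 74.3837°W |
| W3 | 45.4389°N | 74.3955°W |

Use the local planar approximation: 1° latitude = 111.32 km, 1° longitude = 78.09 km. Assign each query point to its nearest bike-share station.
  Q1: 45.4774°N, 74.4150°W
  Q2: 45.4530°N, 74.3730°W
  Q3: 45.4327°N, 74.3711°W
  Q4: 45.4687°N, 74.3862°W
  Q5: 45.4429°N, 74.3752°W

Q1 at 45.4774°N, 74.4150°W:
  W1: √((-0.0539·111.32)² + (0.0162·78.09)²) = √(36.001776 + 1.600372) = 6.1321 km
  W2: √((-0.0105·111.32)² + (0.0313·78.09)²) = √(1.366234 + 5.974197) = 2.7093 km
  W3: √((-0.0385·111.32)² + (0.0195·78.09)²) = √(18.368253 + 2.318783) = 4.5483 km
  → nearest: W2 (2.7093 km)
Q2 at 45.4530°N, 74.3730°W:
  W1: √((-0.0295·111.32)² + (-0.0258·78.09)²) = √(10.784262 + 4.059105) = 3.8527 km
  W2: √((0.0139·111.32)² + (-0.0107·78.09)²) = √(2.394286 + 0.698166) = 1.7585 km
  W3: √((-0.0141·111.32)² + (-0.0225·78.09)²) = √(2.463682 + 3.087137) = 2.3560 km
  → nearest: W2 (1.7585 km)
Q3 at 45.4327°N, 74.3711°W:
  W1: √((-0.0092·111.32)² + (-0.0277·78.09)²) = √(1.048871 + 4.678971) = 2.3933 km
  W2: √((0.0342·111.32)² + (-0.0126·78.09)²) = √(14.494345 + 0.968126) = 3.9322 km
  W3: √((0.0062·111.32)² + (-0.0244·78.09)²) = √(0.476354 + 3.630534) = 2.0265 km
  → nearest: W3 (2.0265 km)
Q4 at 45.4687°N, 74.3862°W:
  W1: √((-0.0452·111.32)² + (-0.0126·78.09)²) = √(25.317643 + 0.968126) = 5.1270 km
  W2: √((-0.0018·111.32)² + (0.0025·78.09)²) = √(0.040151 + 0.038113) = 0.2798 km
  W3: √((-0.0298·111.32)² + (-0.0093·78.09)²) = √(11.004718 + 0.527420) = 3.3959 km
  → nearest: W2 (0.2798 km)
Q5 at 45.4429°N, 74.3752°W:
  W1: √((-0.0194·111.32)² + (-0.0236·78.09)²) = √(4.663907 + 3.396369) = 2.8391 km
  W2: √((0.0240·111.32)² + (-0.0085·78.09)²) = √(7.137874 + 0.440584) = 2.7529 km
  W3: √((-0.0040·111.32)² + (-0.0203·78.09)²) = √(0.198274 + 2.512945) = 1.6466 km
  → nearest: W3 (1.6466 km)

Q1→W2; Q2→W2; Q3→W3; Q4→W2; Q5→W3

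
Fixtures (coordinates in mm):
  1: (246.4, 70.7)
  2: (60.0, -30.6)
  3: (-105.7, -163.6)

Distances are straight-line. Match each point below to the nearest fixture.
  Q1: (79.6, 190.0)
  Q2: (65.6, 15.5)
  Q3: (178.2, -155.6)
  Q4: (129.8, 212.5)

Q1 at (79.6, 190.0):
  1: 205.1 mm
  2: 221.5 mm
  3: 399.2 mm
  → nearest: 1 (205.1 mm)
Q2 at (65.6, 15.5):
  1: 189.0 mm
  2: 46.4 mm
  3: 247.8 mm
  → nearest: 2 (46.4 mm)
Q3 at (178.2, -155.6):
  1: 236.4 mm
  2: 172.0 mm
  3: 284.0 mm
  → nearest: 2 (172.0 mm)
Q4 at (129.8, 212.5):
  1: 183.6 mm
  2: 252.9 mm
  3: 443.7 mm
  → nearest: 1 (183.6 mm)

Q1→1; Q2→2; Q3→2; Q4→1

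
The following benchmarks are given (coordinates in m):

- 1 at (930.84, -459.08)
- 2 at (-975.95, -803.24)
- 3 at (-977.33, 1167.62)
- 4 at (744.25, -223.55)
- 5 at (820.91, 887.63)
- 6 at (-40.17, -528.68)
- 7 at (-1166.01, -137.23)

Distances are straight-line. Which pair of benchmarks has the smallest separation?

1 and 4

Pairwise distances:
1–2: 1937.60 m
1–3: 2507.44 m
1–4: 300.48 m
1–5: 1351.19 m
1–6: 973.50 m
1–7: 2121.41 m
2–3: 1970.86 m
2–4: 1815.25 m
2–5: 2467.34 m
2–6: 975.23 m
2–7: 692.60 m
3–4: 2213.41 m
3–5: 1819.91 m
3–6: 1937.96 m
3–7: 1318.42 m
4–5: 1113.82 m
4–6: 841.68 m
4–7: 1912.21 m
5–6: 1657.53 m
5–7: 2235.66 m
6–7: 1191.95 m
Closest pair: 1–4 at 300.48 m.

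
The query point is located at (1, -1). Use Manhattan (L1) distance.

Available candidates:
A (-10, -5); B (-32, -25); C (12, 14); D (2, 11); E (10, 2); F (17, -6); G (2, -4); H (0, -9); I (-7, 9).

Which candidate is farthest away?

B

Distances from (1, -1):
A: 15
B: 57
C: 26
D: 13
E: 12
F: 21
G: 4
H: 9
I: 18
Maximum: B at 57.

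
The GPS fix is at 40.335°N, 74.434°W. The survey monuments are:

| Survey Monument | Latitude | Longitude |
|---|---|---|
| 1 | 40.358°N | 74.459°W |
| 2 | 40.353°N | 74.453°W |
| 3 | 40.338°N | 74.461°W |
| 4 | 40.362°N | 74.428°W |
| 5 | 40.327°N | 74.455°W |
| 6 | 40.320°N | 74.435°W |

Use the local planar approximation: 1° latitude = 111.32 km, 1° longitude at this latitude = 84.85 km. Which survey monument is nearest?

Distances from 40.335°N, 74.434°W:
1: √((0.023·111.32)² + (-0.025·84.85)²) = √(6.55544 + 4.49970) = 3.325 km
2: √((0.018·111.32)² + (-0.019·84.85)²) = √(4.01505 + 2.59903) = 2.572 km
3: √((0.003·111.32)² + (-0.027·84.85)²) = √(0.11153 + 5.24845) = 2.315 km
4: √((0.027·111.32)² + (0.006·84.85)²) = √(9.03387 + 0.25918) = 3.048 km
5: √((-0.008·111.32)² + (-0.021·84.85)²) = √(0.79310 + 3.17499) = 1.992 km
6: √((-0.015·111.32)² + (-0.001·84.85)²) = √(2.78823 + 0.00720) = 1.672 km
Minimum: 6 at 1.672 km.

6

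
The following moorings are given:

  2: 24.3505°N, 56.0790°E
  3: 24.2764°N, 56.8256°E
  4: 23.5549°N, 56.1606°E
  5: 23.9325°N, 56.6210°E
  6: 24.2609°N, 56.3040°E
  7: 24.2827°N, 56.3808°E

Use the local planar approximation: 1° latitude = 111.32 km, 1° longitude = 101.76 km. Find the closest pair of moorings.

6 and 7

Pairwise distances:
2–3: √((-0.0741·111.32)² + (0.7466·101.76)²) = √(68.042899 + 5772.051107) = 76.4205 km
2–4: √((-0.7956·111.32)² + (0.0816·101.76)²) = √(7843.970365 + 68.950039) = 88.9546 km
2–5: √((-0.4180·111.32)² + (0.5420·101.76)²) = √(2165.204689 + 3041.954891) = 72.1607 km
2–6: √((-0.0896·111.32)² + (0.2250·101.76)²) = √(99.486102 + 524.226816) = 24.9742 km
2–7: √((-0.0678·111.32)² + (0.3018·101.76)²) = √(56.964696 + 943.175840) = 31.6250 km
3–4: √((-0.7215·111.32)² + (-0.6650·101.76)²) = √(6450.881530 + 4579.283036) = 105.0246 km
3–5: √((-0.3439·111.32)² + (-0.2046·101.76)²) = √(1465.584108 + 433.476397) = 43.5782 km
3–6: √((-0.0155·111.32)² + (-0.5216·101.76)²) = √(2.977212 + 2817.275782) = 53.1061 km
3–7: √((0.0063·111.32)² + (-0.4448·101.76)²) = √(0.491844 + 2048.725409) = 45.2683 km
4–5: √((0.3776·111.32)² + (0.4604·101.76)²) = √(1766.893474 + 2194.950985) = 62.9432 km
4–6: √((0.7060·111.32)² + (0.1434·101.76)²) = √(6176.689889 + 212.937671) = 79.9351 km
4–7: √((0.7278·111.32)² + (0.2202·101.76)²) = √(6564.029102 + 502.098387) = 84.0603 km
5–6: √((0.3284·111.32)² + (-0.3170·101.76)²) = √(1336.449929 + 1040.573403) = 48.7547 km
5–7: √((0.3502·111.32)² + (-0.2402·101.76)²) = √(1519.772840 + 597.448125) = 46.0133 km
6–7: √((0.0218·111.32)² + (0.0768·101.76)²) = √(5.889242 + 61.076851) = 8.1833 km
Closest pair: 6–7 at 8.1833 km.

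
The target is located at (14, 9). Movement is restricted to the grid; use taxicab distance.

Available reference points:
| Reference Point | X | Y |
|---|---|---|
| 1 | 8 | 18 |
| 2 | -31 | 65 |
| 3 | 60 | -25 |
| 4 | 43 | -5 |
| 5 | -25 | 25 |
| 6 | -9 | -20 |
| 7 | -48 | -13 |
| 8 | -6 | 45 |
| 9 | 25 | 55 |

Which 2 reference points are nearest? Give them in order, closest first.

1, 4

Distances from (14, 9):
1: 15
2: 101
3: 80
4: 43
5: 55
6: 52
7: 84
8: 56
9: 57
Sorted: 1 (15) < 4 (43) < 6 (52) < 5 (55) < …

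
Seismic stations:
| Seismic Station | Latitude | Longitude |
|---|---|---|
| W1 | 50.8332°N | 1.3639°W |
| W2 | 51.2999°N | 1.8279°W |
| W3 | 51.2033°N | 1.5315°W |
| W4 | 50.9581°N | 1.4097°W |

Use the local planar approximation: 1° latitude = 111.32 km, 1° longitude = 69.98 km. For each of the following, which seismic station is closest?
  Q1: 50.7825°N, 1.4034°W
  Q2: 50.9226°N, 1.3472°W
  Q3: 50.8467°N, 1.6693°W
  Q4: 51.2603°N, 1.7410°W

Q1→W1; Q2→W4; Q3→W1; Q4→W2

Q1 at 50.7825°N, 1.4034°W:
  W1: √((0.0507·111.32)² + (0.0395·69.98)²) = √(31.853878 + 7.640857) = 6.2845 km
  W2: √((0.5174·111.32)² + (-0.4245·69.98)²) = √(3317.410723 + 882.476736) = 64.8065 km
  W3: √((0.4208·111.32)² + (-0.1281·69.98)²) = √(2194.309370 + 80.361149) = 47.6935 km
  W4: √((0.1756·111.32)² + (-0.0063·69.98)²) = √(382.116172 + 0.194370) = 19.5528 km
  → nearest: W1 (6.2845 km)
Q2 at 50.9226°N, 1.3472°W:
  W1: √((-0.0894·111.32)² + (-0.0167·69.98)²) = √(99.042463 + 1.365780) = 10.0204 km
  W2: √((0.3773·111.32)² + (-0.4807·69.98)²) = √(1764.087025 + 1131.608290) = 53.8117 km
  W3: √((0.2807·111.32)² + (-0.1843·69.98)²) = √(976.407756 + 166.340708) = 33.8046 km
  W4: √((0.0355·111.32)² + (-0.0625·69.98)²) = √(15.617197 + 19.129689) = 5.8946 km
  → nearest: W4 (5.8946 km)
Q3 at 50.8467°N, 1.6693°W:
  W1: √((-0.0135·111.32)² + (0.3054·69.98)²) = √(2.258468 + 456.757768) = 21.4247 km
  W2: √((0.4532·111.32)² + (-0.1586·69.98)²) = √(2545.225102 + 123.183983) = 51.6566 km
  W3: √((0.3566·111.32)² + (0.1378·69.98)²) = √(1575.828944 + 92.992155) = 40.8512 km
  W4: √((0.1114·111.32)² + (0.2596·69.98)²) = √(153.785991 + 330.032913) = 21.9959 km
  → nearest: W1 (21.4247 km)
Q4 at 51.2603°N, 1.7410°W:
  W1: √((-0.4271·111.32)² + (0.3771·69.98)²) = √(2260.505345 + 696.403494) = 54.3775 km
  W2: √((0.0396·111.32)² + (-0.0869·69.98)²) = √(19.432862 + 36.981748) = 7.5110 km
  W3: √((-0.0570·111.32)² + (0.2095·69.98)²) = √(40.262071 + 214.939350) = 15.9750 km
  W4: √((-0.3022·111.32)² + (0.3313·69.98)²) = √(1131.710422 + 537.515198) = 40.8562 km
  → nearest: W2 (7.5110 km)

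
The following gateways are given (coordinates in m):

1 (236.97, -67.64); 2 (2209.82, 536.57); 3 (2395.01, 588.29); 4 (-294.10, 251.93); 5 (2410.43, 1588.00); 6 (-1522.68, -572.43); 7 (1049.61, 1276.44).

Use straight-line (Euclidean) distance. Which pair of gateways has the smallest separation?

Pairwise distances:
1–2: 2063.30 m
1–3: 2255.52 m
1–4: 619.81 m
1–5: 2732.23 m
1–6: 1830.62 m
1–7: 1570.65 m
2–3: 192.28 m
2–4: 2520.05 m
2–5: 1070.40 m
2–6: 3893.77 m
2–7: 1376.04 m
3–4: 2710.06 m
3–5: 999.83 m
3–6: 4086.02 m
3–7: 1511.18 m
4–5: 3016.55 m
4–6: 1479.52 m
4–7: 1689.73 m
5–6: 4487.41 m
5–7: 1396.03 m
6–7: 3167.81 m
Closest pair: 2–3 at 192.28 m.

2 and 3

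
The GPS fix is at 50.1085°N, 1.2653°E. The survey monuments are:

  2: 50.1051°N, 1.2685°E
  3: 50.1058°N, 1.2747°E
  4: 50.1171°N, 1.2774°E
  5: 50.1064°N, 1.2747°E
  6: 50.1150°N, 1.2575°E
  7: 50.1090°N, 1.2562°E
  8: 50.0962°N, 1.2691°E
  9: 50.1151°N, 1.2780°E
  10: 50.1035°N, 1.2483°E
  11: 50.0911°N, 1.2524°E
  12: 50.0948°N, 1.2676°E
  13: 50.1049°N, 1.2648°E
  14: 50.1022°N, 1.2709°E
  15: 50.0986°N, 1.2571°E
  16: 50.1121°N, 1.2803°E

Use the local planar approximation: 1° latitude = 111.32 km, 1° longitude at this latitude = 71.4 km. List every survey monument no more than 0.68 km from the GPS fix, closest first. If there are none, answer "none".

Distances from 50.1085°N, 1.2653°E:
2: √((-0.0034·111.32)² + (0.0032·71.4)²) = √(0.143253 + 0.052203) = 0.4421 km
3: √((-0.0027·111.32)² + (0.0094·71.4)²) = √(0.090339 + 0.450456) = 0.7354 km
4: √((0.0086·111.32)² + (0.0121·71.4)²) = √(0.916523 + 0.746392) = 1.2895 km
5: √((-0.0021·111.32)² + (0.0094·71.4)²) = √(0.054649 + 0.450456) = 0.7107 km
6: √((0.0065·111.32)² + (-0.0078·71.4)²) = √(0.523568 + 0.310160) = 0.9131 km
7: √((0.0005·111.32)² + (-0.0091·71.4)²) = √(0.003098 + 0.422162) = 0.6521 km
8: √((-0.0123·111.32)² + (0.0038·71.4)²) = √(1.874807 + 0.073615) = 1.3959 km
9: √((0.0066·111.32)² + (0.0127·71.4)²) = √(0.539802 + 0.822250) = 1.1671 km
10: √((-0.0050·111.32)² + (-0.0170·71.4)²) = √(0.309804 + 1.473310) = 1.3353 km
11: √((-0.0174·111.32)² + (-0.0129·71.4)²) = √(3.751845 + 0.848352) = 2.1448 km
12: √((-0.0137·111.32)² + (0.0023·71.4)²) = √(2.325881 + 0.026968) = 1.5339 km
13: √((-0.0036·111.32)² + (-0.0005·71.4)²) = √(0.160602 + 0.001274) = 0.4023 km
14: √((-0.0063·111.32)² + (0.0056·71.4)²) = √(0.491844 + 0.159872) = 0.8073 km
15: √((-0.0099·111.32)² + (-0.0082·71.4)²) = √(1.214554 + 0.342787) = 1.2479 km
16: √((0.0036·111.32)² + (0.0150·71.4)²) = √(0.160602 + 1.147041) = 1.1435 km
Threshold 0.68 km: 13 (0.4023 km), 2 (0.4421 km), 7 (0.6521 km) are within range.

13, 2, 7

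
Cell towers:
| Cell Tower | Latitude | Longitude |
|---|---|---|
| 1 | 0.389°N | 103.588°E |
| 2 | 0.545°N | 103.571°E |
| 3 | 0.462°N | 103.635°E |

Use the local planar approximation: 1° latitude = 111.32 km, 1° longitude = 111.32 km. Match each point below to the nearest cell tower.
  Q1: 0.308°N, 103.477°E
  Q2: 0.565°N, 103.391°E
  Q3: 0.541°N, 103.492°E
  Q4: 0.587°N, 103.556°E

Q1→1; Q2→2; Q3→2; Q4→2

Q1 at 0.308°N, 103.477°E:
  1: √((0.081·111.32)² + (0.111·111.32)²) = √(81.30485 + 152.68359) = 15.297 km
  2: √((0.237·111.32)² + (0.094·111.32)²) = √(696.05425 + 109.49697) = 28.382 km
  3: √((0.154·111.32)² + (0.158·111.32)²) = √(293.89205 + 309.35744) = 24.561 km
  → nearest: 1 (15.297 km)
Q2 at 0.565°N, 103.391°E:
  1: √((-0.176·111.32)² + (0.197·111.32)²) = √(383.85900 + 480.92665) = 29.407 km
  2: √((-0.020·111.32)² + (0.180·111.32)²) = √(4.95686 + 401.50541) = 20.161 km
  3: √((-0.103·111.32)² + (0.244·111.32)²) = √(131.46824 + 737.77859) = 29.483 km
  → nearest: 2 (20.161 km)
Q3 at 0.541°N, 103.492°E:
  1: √((-0.152·111.32)² + (0.096·111.32)²) = √(286.30806 + 114.20598) = 20.013 km
  2: √((0.004·111.32)² + (0.079·111.32)²) = √(0.19827 + 77.33936) = 8.806 km
  3: √((-0.079·111.32)² + (0.143·111.32)²) = √(77.33936 + 253.40692) = 18.186 km
  → nearest: 2 (8.806 km)
Q4 at 0.587°N, 103.556°E:
  1: √((-0.198·111.32)² + (0.032·111.32)²) = √(485.82155 + 12.68955) = 22.327 km
  2: √((-0.042·111.32)² + (0.015·111.32)²) = √(21.85974 + 2.78823) = 4.965 km
  3: √((-0.125·111.32)² + (0.079·111.32)²) = √(193.62722 + 77.33936) = 16.461 km
  → nearest: 2 (4.965 km)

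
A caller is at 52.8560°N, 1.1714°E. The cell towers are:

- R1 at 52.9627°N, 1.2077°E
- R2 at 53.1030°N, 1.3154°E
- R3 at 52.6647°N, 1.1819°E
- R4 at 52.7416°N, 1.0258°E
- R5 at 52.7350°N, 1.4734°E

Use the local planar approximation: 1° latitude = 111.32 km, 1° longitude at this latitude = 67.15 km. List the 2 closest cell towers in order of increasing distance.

Distances from 52.8560°N, 1.1714°E:
R1: √((0.1067·111.32)² + (0.0363·67.15)²) = √(141.083178 + 5.941626) = 12.1254 km
R2: √((0.2470·111.32)² + (0.1440·67.15)²) = √(756.032216 + 93.501164) = 29.1468 km
R3: √((-0.1913·111.32)² + (0.0105·67.15)²) = √(453.499002 + 0.497131) = 21.3072 km
R4: √((-0.1144·111.32)² + (-0.1456·67.15)²) = √(162.180429 + 95.590511) = 16.0552 km
R5: √((-0.1210·111.32)² + (0.3020·67.15)²) = √(181.433357 + 411.250008) = 24.3451 km
Sorted: R1 (12.1254 km) < R4 (16.0552 km) < R3 (21.3072 km) < R5 (24.3451 km) < …

R1, R4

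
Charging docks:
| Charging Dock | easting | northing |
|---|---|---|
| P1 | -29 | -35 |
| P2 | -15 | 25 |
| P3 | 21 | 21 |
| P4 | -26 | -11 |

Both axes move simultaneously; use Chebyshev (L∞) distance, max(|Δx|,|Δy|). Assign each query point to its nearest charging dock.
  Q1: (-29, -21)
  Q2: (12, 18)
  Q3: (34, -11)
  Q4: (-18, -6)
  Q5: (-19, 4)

Q1 at (-29, -21):
  P1: max(|0|, |-14|) = 14
  P2: max(|14|, |46|) = 46
  P3: max(|50|, |42|) = 50
  P4: max(|3|, |10|) = 10
  → nearest: P4 (10)
Q2 at (12, 18):
  P1: max(|-41|, |-53|) = 53
  P2: max(|-27|, |7|) = 27
  P3: max(|9|, |3|) = 9
  P4: max(|-38|, |-29|) = 38
  → nearest: P3 (9)
Q3 at (34, -11):
  P1: max(|-63|, |-24|) = 63
  P2: max(|-49|, |36|) = 49
  P3: max(|-13|, |32|) = 32
  P4: max(|-60|, |0|) = 60
  → nearest: P3 (32)
Q4 at (-18, -6):
  P1: max(|-11|, |-29|) = 29
  P2: max(|3|, |31|) = 31
  P3: max(|39|, |27|) = 39
  P4: max(|-8|, |-5|) = 8
  → nearest: P4 (8)
Q5 at (-19, 4):
  P1: max(|-10|, |-39|) = 39
  P2: max(|4|, |21|) = 21
  P3: max(|40|, |17|) = 40
  P4: max(|-7|, |-15|) = 15
  → nearest: P4 (15)

Q1→P4; Q2→P3; Q3→P3; Q4→P4; Q5→P4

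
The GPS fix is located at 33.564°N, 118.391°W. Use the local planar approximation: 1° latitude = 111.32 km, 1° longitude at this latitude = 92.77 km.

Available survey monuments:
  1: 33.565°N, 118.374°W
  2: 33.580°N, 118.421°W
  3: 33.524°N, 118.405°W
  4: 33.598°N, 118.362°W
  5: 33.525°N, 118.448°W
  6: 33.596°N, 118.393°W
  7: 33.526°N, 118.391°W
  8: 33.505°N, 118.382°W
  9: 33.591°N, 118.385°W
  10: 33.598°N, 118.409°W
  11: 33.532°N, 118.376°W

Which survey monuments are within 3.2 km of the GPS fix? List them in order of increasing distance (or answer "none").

Distances from 33.564°N, 118.391°W:
1: 1.581 km
2: 3.304 km
3: 4.638 km
4: 4.644 km
5: 6.842 km
6: 3.567 km
7: 4.230 km
8: 6.621 km
9: 3.057 km
10: 4.137 km
11: 3.824 km
Threshold 3.2 km: 1 (1.581 km), 9 (3.057 km) are within range.

1, 9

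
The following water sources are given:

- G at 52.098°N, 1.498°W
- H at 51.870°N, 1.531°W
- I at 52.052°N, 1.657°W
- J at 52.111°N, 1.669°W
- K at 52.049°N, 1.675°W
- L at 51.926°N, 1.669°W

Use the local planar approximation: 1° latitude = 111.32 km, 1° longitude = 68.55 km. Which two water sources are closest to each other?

Pairwise distances:
I–K: 1.278 km
I–J: 6.619 km
J–K: 6.914 km
H–L: 11.329 km
G–J: 11.811 km
G–I: 12.042 km
G–K: 13.303 km
K–L: 13.699 km
I–L: 14.050 km
J–L: 20.594 km
H–I: 22.025 km
H–K: 22.237 km
G–L: 22.450 km
G–H: 25.482 km
H–J: 28.447 km
Closest pair: I–K at 1.278 km.

I and K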